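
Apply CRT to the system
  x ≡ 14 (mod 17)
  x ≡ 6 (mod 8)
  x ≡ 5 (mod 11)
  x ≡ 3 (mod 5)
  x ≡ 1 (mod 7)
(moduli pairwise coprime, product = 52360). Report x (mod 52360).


Product of moduli M = 17 · 8 · 11 · 5 · 7 = 52360.
Merge one congruence at a time:
  Start: x ≡ 14 (mod 17).
  Combine with x ≡ 6 (mod 8); new modulus lcm = 136.
    Write x = 14 + 17·t and substitute into x ≡ 6 (mod 8): 17·t ≡ 6 − 14 = -8 (mod 8).
    Reduce coefficients mod 8: 1·t ≡ 0 (mod 8).
    So t ≡ 0 (mod 8).
    Then x = 14 + 17·0 = 14, valid modulo lcm(17, 8) = 136: x ≡ 14 (mod 136).
  Combine with x ≡ 5 (mod 11); new modulus lcm = 1496.
    Write x = 14 + 136·t and substitute into x ≡ 5 (mod 11): 136·t ≡ 5 − 14 = -9 (mod 11).
    Reduce coefficients mod 11: 4·t ≡ 2 (mod 11).
    The inverse of 4 mod 11 is 3 (since 4·3 = 12 = 1·11 + 1), so t ≡ 3·2 = 6 ≡ 6 (mod 11).
    Then x = 14 + 136·6 = 830, valid modulo lcm(136, 11) = 1496: x ≡ 830 (mod 1496).
  Combine with x ≡ 3 (mod 5); new modulus lcm = 7480.
    Write x = 830 + 1496·t and substitute into x ≡ 3 (mod 5): 1496·t ≡ 3 − 830 = -827 (mod 5).
    Reduce coefficients mod 5: 1·t ≡ 3 (mod 5).
    So t ≡ 3 (mod 5).
    Then x = 830 + 1496·3 = 5318, valid modulo lcm(1496, 5) = 7480: x ≡ 5318 (mod 7480).
  Combine with x ≡ 1 (mod 7); new modulus lcm = 52360.
    Write x = 5318 + 7480·t and substitute into x ≡ 1 (mod 7): 7480·t ≡ 1 − 5318 = -5317 (mod 7).
    Reduce coefficients mod 7: 4·t ≡ 3 (mod 7).
    The inverse of 4 mod 7 is 2 (since 4·2 = 8 = 1·7 + 1), so t ≡ 2·3 = 6 ≡ 6 (mod 7).
    Then x = 5318 + 7480·6 = 50198, valid modulo lcm(7480, 7) = 52360: x ≡ 50198 (mod 52360).
Verify against each original: 50198 mod 17 = 14, 50198 mod 8 = 6, 50198 mod 11 = 5, 50198 mod 5 = 3, 50198 mod 7 = 1.

x ≡ 50198 (mod 52360).


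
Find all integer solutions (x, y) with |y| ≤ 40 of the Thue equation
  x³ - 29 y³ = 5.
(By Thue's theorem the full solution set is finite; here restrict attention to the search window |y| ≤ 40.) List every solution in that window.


The equation is x³ - 29y³ = 5. For fixed y, x³ = 29·y³ + 5, so a solution requires the RHS to be a perfect cube.
Strategy: iterate y from -40 to 40, compute RHS = 29·y³ + 5, and check whether it is a (positive or negative) perfect cube.
Check small values of y:
  y = 0: RHS = 5 is not a perfect cube.
  y = 1: RHS = 34 is not a perfect cube.
  y = -1: RHS = -24 is not a perfect cube.
  y = 2: RHS = 237 is not a perfect cube.
  y = -2: RHS = -227 is not a perfect cube.
  y = 3: RHS = 788 is not a perfect cube.
  y = -3: RHS = -778 is not a perfect cube.
Continuing the search up to |y| = 40 finds no solutions either.
No (x, y) in the scanned range satisfies the equation.

No integer solutions with |y| ≤ 40.


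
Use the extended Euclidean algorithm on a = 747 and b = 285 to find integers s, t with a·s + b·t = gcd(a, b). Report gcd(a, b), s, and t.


Euclidean algorithm on (747, 285) — divide until remainder is 0:
  747 = 2 · 285 + 177
  285 = 1 · 177 + 108
  177 = 1 · 108 + 69
  108 = 1 · 69 + 39
  69 = 1 · 39 + 30
  39 = 1 · 30 + 9
  30 = 3 · 9 + 3
  9 = 3 · 3 + 0
gcd(747, 285) = 3.
Track Bezout coefficients alongside the remainders: start with r₀ = 747 = a·1 + b·0 (s = 1, t = 0) and r₁ = 285 = a·0 + b·1 (s = 0, t = 1); each new remainder r_{k+1} = r_{k-1} − q_k·r_k inherits s_{k+1} = s_{k-1} − q_k·s_k, t_{k+1} = t_{k-1} − q_k·t_k, so r_k = a·s_k + b·t_k at every step:
  q = 2: r = 177, s = 1 − 2·0 = 1, t = 0 − 2·1 = -2  (check: 747·1 + 285·(-2) = 177)
  q = 1: r = 108, s = 0 − 1·1 = -1, t = 1 − 1·(-2) = 3  (check: 747·(-1) + 285·3 = 108)
  q = 1: r = 69, s = 1 − 1·(-1) = 2, t = -2 − 1·3 = -5  (check: 747·2 + 285·(-5) = 69)
  q = 1: r = 39, s = -1 − 1·2 = -3, t = 3 − 1·(-5) = 8  (check: 747·(-3) + 285·8 = 39)
  q = 1: r = 30, s = 2 − 1·(-3) = 5, t = -5 − 1·8 = -13  (check: 747·5 + 285·(-13) = 30)
  q = 1: r = 9, s = -3 − 1·5 = -8, t = 8 − 1·(-13) = 21  (check: 747·(-8) + 285·21 = 9)
  q = 3: r = 3, s = 5 − 3·(-8) = 29, t = -13 − 3·21 = -76  (check: 747·29 + 285·(-76) = 3)
The row with r = 3 (the gcd) gives the Bezout coefficients s = 29, t = -76.
Result: 747 · (29) + 285 · (-76) = 3.

gcd(747, 285) = 3; s = 29, t = -76 (check: 747·29 + 285·(-76) = 3).


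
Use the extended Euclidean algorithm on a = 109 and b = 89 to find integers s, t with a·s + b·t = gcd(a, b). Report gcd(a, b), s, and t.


Euclidean algorithm on (109, 89) — divide until remainder is 0:
  109 = 1 · 89 + 20
  89 = 4 · 20 + 9
  20 = 2 · 9 + 2
  9 = 4 · 2 + 1
  2 = 2 · 1 + 0
gcd(109, 89) = 1.
Track Bezout coefficients alongside the remainders: start with r₀ = 109 = a·1 + b·0 (s = 1, t = 0) and r₁ = 89 = a·0 + b·1 (s = 0, t = 1); each new remainder r_{k+1} = r_{k-1} − q_k·r_k inherits s_{k+1} = s_{k-1} − q_k·s_k, t_{k+1} = t_{k-1} − q_k·t_k, so r_k = a·s_k + b·t_k at every step:
  q = 1: r = 20, s = 1 − 1·0 = 1, t = 0 − 1·1 = -1  (check: 109·1 + 89·(-1) = 20)
  q = 4: r = 9, s = 0 − 4·1 = -4, t = 1 − 4·(-1) = 5  (check: 109·(-4) + 89·5 = 9)
  q = 2: r = 2, s = 1 − 2·(-4) = 9, t = -1 − 2·5 = -11  (check: 109·9 + 89·(-11) = 2)
  q = 4: r = 1, s = -4 − 4·9 = -40, t = 5 − 4·(-11) = 49  (check: 109·(-40) + 89·49 = 1)
The row with r = 1 (the gcd) gives the Bezout coefficients s = -40, t = 49.
Result: 109 · (-40) + 89 · (49) = 1.

gcd(109, 89) = 1; s = -40, t = 49 (check: 109·(-40) + 89·49 = 1).


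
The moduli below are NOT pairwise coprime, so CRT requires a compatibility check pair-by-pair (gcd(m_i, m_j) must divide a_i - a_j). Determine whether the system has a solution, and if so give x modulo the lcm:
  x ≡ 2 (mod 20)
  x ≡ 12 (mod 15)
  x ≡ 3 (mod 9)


Moduli 20, 15, 9 are not pairwise coprime, so CRT works modulo lcm(m_i) when all pairwise compatibility conditions hold.
Pairwise compatibility: gcd(m_i, m_j) must divide a_i - a_j for every pair.
Merge one congruence at a time:
  Start: x ≡ 2 (mod 20).
  Combine with x ≡ 12 (mod 15): gcd(20, 15) = 5; 12 - 2 = 10, which IS divisible by 5, so compatible.
    Write x = 2 + 20·t and substitute into x ≡ 12 (mod 15): 20·t ≡ 12 − 2 = 10 (mod 15).
    Divide the congruence (and modulus) by g = 5: 4·t ≡ 2 (mod 3).
    Reduce coefficients mod 3: 1·t ≡ 2 (mod 3).
    So t ≡ 2 (mod 3).
    Then x = 2 + 20·2 = 42, valid modulo lcm(20, 15) = 60: x ≡ 42 (mod 60).
  Combine with x ≡ 3 (mod 9): gcd(60, 9) = 3; 3 - 42 = -39, which IS divisible by 3, so compatible.
    Write x = 42 + 60·t and substitute into x ≡ 3 (mod 9): 60·t ≡ 3 − 42 = -39 (mod 9).
    Divide the congruence (and modulus) by g = 3: 20·t ≡ -13 (mod 3).
    Reduce coefficients mod 3: 2·t ≡ 2 (mod 3).
    The inverse of 2 mod 3 is 2 (since 2·2 = 4 = 1·3 + 1), so t ≡ 2·2 = 4 ≡ 1 (mod 3).
    Then x = 42 + 60·1 = 102, valid modulo lcm(60, 9) = 180: x ≡ 102 (mod 180).
Verify: 102 mod 20 = 2, 102 mod 15 = 12, 102 mod 9 = 3.

x ≡ 102 (mod 180).


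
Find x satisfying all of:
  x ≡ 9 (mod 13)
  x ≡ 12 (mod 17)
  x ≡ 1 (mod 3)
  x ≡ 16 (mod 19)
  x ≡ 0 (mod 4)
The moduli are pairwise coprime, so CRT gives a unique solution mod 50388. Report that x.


Product of moduli M = 13 · 17 · 3 · 19 · 4 = 50388.
Merge one congruence at a time:
  Start: x ≡ 9 (mod 13).
  Combine with x ≡ 12 (mod 17); new modulus lcm = 221.
    Write x = 9 + 13·t and substitute into x ≡ 12 (mod 17): 13·t ≡ 12 − 9 = 3 (mod 17).
    The inverse of 13 mod 17 is 4 (since 13·4 = 52 = 3·17 + 1), so t ≡ 4·3 = 12 ≡ 12 (mod 17).
    Then x = 9 + 13·12 = 165, valid modulo lcm(13, 17) = 221: x ≡ 165 (mod 221).
  Combine with x ≡ 1 (mod 3); new modulus lcm = 663.
    Write x = 165 + 221·t and substitute into x ≡ 1 (mod 3): 221·t ≡ 1 − 165 = -164 (mod 3).
    Reduce coefficients mod 3: 2·t ≡ 1 (mod 3).
    The inverse of 2 mod 3 is 2 (since 2·2 = 4 = 1·3 + 1), so t ≡ 2·1 = 2 ≡ 2 (mod 3).
    Then x = 165 + 221·2 = 607, valid modulo lcm(221, 3) = 663: x ≡ 607 (mod 663).
  Combine with x ≡ 16 (mod 19); new modulus lcm = 12597.
    Write x = 607 + 663·t and substitute into x ≡ 16 (mod 19): 663·t ≡ 16 − 607 = -591 (mod 19).
    Reduce coefficients mod 19: 17·t ≡ 17 (mod 19).
    The inverse of 17 mod 19 is 9 (since 17·9 = 153 = 8·19 + 1), so t ≡ 9·17 = 153 ≡ 1 (mod 19).
    Then x = 607 + 663·1 = 1270, valid modulo lcm(663, 19) = 12597: x ≡ 1270 (mod 12597).
  Combine with x ≡ 0 (mod 4); new modulus lcm = 50388.
    Write x = 1270 + 12597·t and substitute into x ≡ 0 (mod 4): 12597·t ≡ 0 − 1270 = -1270 (mod 4).
    Reduce coefficients mod 4: 1·t ≡ 2 (mod 4).
    So t ≡ 2 (mod 4).
    Then x = 1270 + 12597·2 = 26464, valid modulo lcm(12597, 4) = 50388: x ≡ 26464 (mod 50388).
Verify against each original: 26464 mod 13 = 9, 26464 mod 17 = 12, 26464 mod 3 = 1, 26464 mod 19 = 16, 26464 mod 4 = 0.

x ≡ 26464 (mod 50388).


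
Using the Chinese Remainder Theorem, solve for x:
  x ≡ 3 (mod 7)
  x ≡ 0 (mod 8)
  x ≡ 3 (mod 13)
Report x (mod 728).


Moduli 7, 8, 13 are pairwise coprime; by CRT there is a unique solution modulo M = 7 · 8 · 13 = 728.
Solve pairwise, accumulating the modulus:
  Start with x ≡ 3 (mod 7).
  Combine with x ≡ 0 (mod 8): since gcd(7, 8) = 1, we get a unique residue mod 56.
    Write x = 3 + 7·t and substitute into x ≡ 0 (mod 8): 7·t ≡ 0 − 3 = -3 (mod 8).
    Reduce coefficients mod 8: 7·t ≡ 5 (mod 8).
    The inverse of 7 mod 8 is 7 (since 7·7 = 49 = 6·8 + 1), so t ≡ 7·5 = 35 ≡ 3 (mod 8).
    Then x = 3 + 7·3 = 24, valid modulo lcm(7, 8) = 56: x ≡ 24 (mod 56).
  Combine with x ≡ 3 (mod 13): since gcd(56, 13) = 1, we get a unique residue mod 728.
    Write x = 24 + 56·t and substitute into x ≡ 3 (mod 13): 56·t ≡ 3 − 24 = -21 (mod 13).
    Reduce coefficients mod 13: 4·t ≡ 5 (mod 13).
    The inverse of 4 mod 13 is 10 (since 4·10 = 40 = 3·13 + 1), so t ≡ 10·5 = 50 ≡ 11 (mod 13).
    Then x = 24 + 56·11 = 640, valid modulo lcm(56, 13) = 728: x ≡ 640 (mod 728).
Verify: 640 mod 7 = 3 ✓, 640 mod 8 = 0 ✓, 640 mod 13 = 3 ✓.

x ≡ 640 (mod 728).


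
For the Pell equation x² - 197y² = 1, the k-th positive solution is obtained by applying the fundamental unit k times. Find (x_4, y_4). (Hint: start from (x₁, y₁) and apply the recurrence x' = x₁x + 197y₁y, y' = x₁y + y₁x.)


Step 1: Find the fundamental solution (x₁, y₁) of x² - 197y² = 1.
  Expand √197 as a continued fraction. a₀ = ⌊√197⌋ = 14; iterate m_{k+1} = d_k·a_k − m_k, d_{k+1} = (197 − m_{k+1}²)/d_k, a_{k+1} = ⌊(a₀ + m_{k+1})/d_{k+1}⌋ (starting m₀ = 0, d₀ = 1), with convergents p_k = a_k·p_{k-1} + p_{k-2}, q_k = a_k·q_{k-1} + q_{k-2} (p₋₁ = 1, q₋₁ = 0):
  k = 0: a₀ = 14; p₀/q₀ = 14/1; p₀² − 197·q₀² = 196 − 197 = -1.
  k = 1: m = 14, d = 1, a = ⌊(14 + 14)/1⌋ = 28; p/q = (28·14 + 1)/(28·1 + 0) = 393/28; p² − 197·q² = 154449 − 154448 = 1.
  The first convergent with p² − 197·q² = 1 gives the fundamental solution (x₁, y₁) = (393, 28).
Step 2: Apply the recurrence (x_{n+1}, y_{n+1}) = (x₁x_n + 197y₁y_n, x₁y_n + y₁x_n) repeatedly.
  From (x_1, y_1) = (393, 28): x_2 = 393·393 + 197·28·28 = 308897; y_2 = 393·28 + 28·393 = 22008.
  From (x_2, y_2) = (308897, 22008): x_3 = 393·308897 + 197·28·22008 = 242792649; y_3 = 393·22008 + 28·308897 = 17298260.
  From (x_3, y_3) = (242792649, 17298260): x_4 = 393·242792649 + 197·28·17298260 = 190834713217; y_4 = 393·17298260 + 28·242792649 = 13596410352.
Step 3: Verify x_4² - 197·y_4² = 36417887768614634489089 - 36417887768614634489088 = 1 (should be 1). ✓

(x_1, y_1) = (393, 28); (x_4, y_4) = (190834713217, 13596410352).


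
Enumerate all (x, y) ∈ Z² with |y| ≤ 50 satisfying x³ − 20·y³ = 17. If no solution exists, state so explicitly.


The equation is x³ - 20y³ = 17. For fixed y, x³ = 20·y³ + 17, so a solution requires the RHS to be a perfect cube.
Strategy: iterate y from -50 to 50, compute RHS = 20·y³ + 17, and check whether it is a (positive or negative) perfect cube.
Check small values of y:
  y = 0: RHS = 17 is not a perfect cube.
  y = 1: RHS = 37 is not a perfect cube.
  y = -1: RHS = -3 is not a perfect cube.
  y = 2: RHS = 177 is not a perfect cube.
  y = -2: RHS = -143 is not a perfect cube.
  y = 3: RHS = 557 is not a perfect cube.
  y = -3: RHS = -523 is not a perfect cube.
Continuing the search up to |y| = 50 finds no solutions either.
No (x, y) in the scanned range satisfies the equation.

No integer solutions with |y| ≤ 50.


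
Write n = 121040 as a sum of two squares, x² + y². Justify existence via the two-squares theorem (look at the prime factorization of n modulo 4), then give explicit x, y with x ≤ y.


Step 1: Factor n = 121040 = 2^4 · 5 · 17 · 89.
Step 2: Check the mod-4 condition on each prime factor: 2 = 2 (special); 5 ≡ 1 (mod 4), exponent 1; 17 ≡ 1 (mod 4), exponent 1; 89 ≡ 1 (mod 4), exponent 1.
All primes ≡ 3 (mod 4) appear to even exponent (or don't appear), so by the two-squares theorem n IS expressible as a sum of two squares.
Step 3: Build a representation. Group n = k² · m with k = 4 and m = 5 · 17 · 89 = 7565 (a product of primes ≡ 1 (mod 4)); a representation of m scales to one of n via (k·x)² + (k·y)² = k²(x² + y²). Each prime p ≡ 1 (mod 4) is itself a sum of two squares; find a² by testing p − a² for a perfect square:
  5: 5 − 1² = 4 = 2² ⇒ 5 = 1² + 2².
  17: 17 − 1² = 16 = 4² ⇒ 17 = 1² + 4².
  89: 89 − 1² = 88, 89 − 2² = 85, 89 − 3² = 80, 89 − 4² = 73, 89 − 5² = 64 = 8² ⇒ 89 = 5² + 8².
  Combine using the Brahmagupta–Fibonacci identity (a² + b²)(c² + d²) = (ac − bd)² + (ad + bc)² = (ac + bd)² + (ad − bc)²:
  5 · 17 = 85: from (1² + 2²)(1² + 4²), take (1·1 − 2·4, 1·4 + 2·1) = (1 − 8, 4 + 2) = (-7, 6); dropping signs (only squares matter) gives (7, 6); check 7² + 6² = 49 + 36 = 85 ✓.
  85 · 89 = 7565: from (7² + 6²)(5² + 8²), take (7·5 − 6·8, 7·8 + 6·5) = (35 − 48, 56 + 30) = (-13, 86); dropping signs (only squares matter) gives (13, 86); check 13² + 86² = 169 + 7396 = 7565 ✓.
  Scale by k = 4: (4·13, 4·86) = (52, 344).
Step 4: Order so x ≤ y and verify: 52² + 344² = 2704 + 118336 = 121040 = n. ✓

n = 121040 = 52² + 344² (one valid representation with x ≤ y).


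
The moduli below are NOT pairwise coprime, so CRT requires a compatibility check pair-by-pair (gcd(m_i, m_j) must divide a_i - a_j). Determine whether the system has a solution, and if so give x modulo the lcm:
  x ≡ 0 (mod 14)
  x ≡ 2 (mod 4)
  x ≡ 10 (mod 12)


Moduli 14, 4, 12 are not pairwise coprime, so CRT works modulo lcm(m_i) when all pairwise compatibility conditions hold.
Pairwise compatibility: gcd(m_i, m_j) must divide a_i - a_j for every pair.
Merge one congruence at a time:
  Start: x ≡ 0 (mod 14).
  Combine with x ≡ 2 (mod 4): gcd(14, 4) = 2; 2 - 0 = 2, which IS divisible by 2, so compatible.
    Write x = 0 + 14·t and substitute into x ≡ 2 (mod 4): 14·t ≡ 2 − 0 = 2 (mod 4).
    Divide the congruence (and modulus) by g = 2: 7·t ≡ 1 (mod 2).
    Reduce coefficients mod 2: 1·t ≡ 1 (mod 2).
    So t ≡ 1 (mod 2).
    Then x = 0 + 14·1 = 14, valid modulo lcm(14, 4) = 28: x ≡ 14 (mod 28).
  Combine with x ≡ 10 (mod 12): gcd(28, 12) = 4; 10 - 14 = -4, which IS divisible by 4, so compatible.
    Write x = 14 + 28·t and substitute into x ≡ 10 (mod 12): 28·t ≡ 10 − 14 = -4 (mod 12).
    Divide the congruence (and modulus) by g = 4: 7·t ≡ -1 (mod 3).
    Reduce coefficients mod 3: 1·t ≡ 2 (mod 3).
    So t ≡ 2 (mod 3).
    Then x = 14 + 28·2 = 70, valid modulo lcm(28, 12) = 84: x ≡ 70 (mod 84).
Verify: 70 mod 14 = 0, 70 mod 4 = 2, 70 mod 12 = 10.

x ≡ 70 (mod 84).


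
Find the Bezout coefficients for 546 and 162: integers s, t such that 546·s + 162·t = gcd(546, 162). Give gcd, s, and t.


Euclidean algorithm on (546, 162) — divide until remainder is 0:
  546 = 3 · 162 + 60
  162 = 2 · 60 + 42
  60 = 1 · 42 + 18
  42 = 2 · 18 + 6
  18 = 3 · 6 + 0
gcd(546, 162) = 6.
Track Bezout coefficients alongside the remainders: start with r₀ = 546 = a·1 + b·0 (s = 1, t = 0) and r₁ = 162 = a·0 + b·1 (s = 0, t = 1); each new remainder r_{k+1} = r_{k-1} − q_k·r_k inherits s_{k+1} = s_{k-1} − q_k·s_k, t_{k+1} = t_{k-1} − q_k·t_k, so r_k = a·s_k + b·t_k at every step:
  q = 3: r = 60, s = 1 − 3·0 = 1, t = 0 − 3·1 = -3  (check: 546·1 + 162·(-3) = 60)
  q = 2: r = 42, s = 0 − 2·1 = -2, t = 1 − 2·(-3) = 7  (check: 546·(-2) + 162·7 = 42)
  q = 1: r = 18, s = 1 − 1·(-2) = 3, t = -3 − 1·7 = -10  (check: 546·3 + 162·(-10) = 18)
  q = 2: r = 6, s = -2 − 2·3 = -8, t = 7 − 2·(-10) = 27  (check: 546·(-8) + 162·27 = 6)
The row with r = 6 (the gcd) gives the Bezout coefficients s = -8, t = 27.
Result: 546 · (-8) + 162 · (27) = 6.

gcd(546, 162) = 6; s = -8, t = 27 (check: 546·(-8) + 162·27 = 6).


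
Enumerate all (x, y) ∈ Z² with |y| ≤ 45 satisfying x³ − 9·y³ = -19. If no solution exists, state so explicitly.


The equation is x³ - 9y³ = -19. For fixed y, x³ = 9·y³ − 19, so a solution requires the RHS to be a perfect cube.
Strategy: iterate y from -45 to 45, compute RHS = 9·y³ − 19, and check whether it is a (positive or negative) perfect cube.
Check small values of y:
  y = 0: RHS = -19 is not a perfect cube.
  y = 1: RHS = -10 is not a perfect cube.
  y = -1: RHS = -28 is not a perfect cube.
  y = 2: RHS = 53 is not a perfect cube.
  y = -2: RHS = -91 is not a perfect cube.
  y = 3: RHS = 224 is not a perfect cube.
  y = -3: RHS = -262 is not a perfect cube.
Continuing the search up to |y| = 45 finds no solutions either.
No (x, y) in the scanned range satisfies the equation.

No integer solutions with |y| ≤ 45.


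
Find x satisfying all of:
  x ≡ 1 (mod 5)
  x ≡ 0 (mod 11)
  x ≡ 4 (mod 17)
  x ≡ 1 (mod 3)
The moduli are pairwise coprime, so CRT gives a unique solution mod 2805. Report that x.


Product of moduli M = 5 · 11 · 17 · 3 = 2805.
Merge one congruence at a time:
  Start: x ≡ 1 (mod 5).
  Combine with x ≡ 0 (mod 11); new modulus lcm = 55.
    Write x = 1 + 5·t and substitute into x ≡ 0 (mod 11): 5·t ≡ 0 − 1 = -1 (mod 11).
    Reduce coefficients mod 11: 5·t ≡ 10 (mod 11).
    The inverse of 5 mod 11 is 9 (since 5·9 = 45 = 4·11 + 1), so t ≡ 9·10 = 90 ≡ 2 (mod 11).
    Then x = 1 + 5·2 = 11, valid modulo lcm(5, 11) = 55: x ≡ 11 (mod 55).
  Combine with x ≡ 4 (mod 17); new modulus lcm = 935.
    Write x = 11 + 55·t and substitute into x ≡ 4 (mod 17): 55·t ≡ 4 − 11 = -7 (mod 17).
    Reduce coefficients mod 17: 4·t ≡ 10 (mod 17).
    The inverse of 4 mod 17 is 13 (since 4·13 = 52 = 3·17 + 1), so t ≡ 13·10 = 130 ≡ 11 (mod 17).
    Then x = 11 + 55·11 = 616, valid modulo lcm(55, 17) = 935: x ≡ 616 (mod 935).
  Combine with x ≡ 1 (mod 3); new modulus lcm = 2805.
    Write x = 616 + 935·t and substitute into x ≡ 1 (mod 3): 935·t ≡ 1 − 616 = -615 (mod 3).
    Reduce coefficients mod 3: 2·t ≡ 0 (mod 3).
    The inverse of 2 mod 3 is 2 (since 2·2 = 4 = 1·3 + 1), so t ≡ 2·0 = 0 ≡ 0 (mod 3).
    Then x = 616 + 935·0 = 616, valid modulo lcm(935, 3) = 2805: x ≡ 616 (mod 2805).
Verify against each original: 616 mod 5 = 1, 616 mod 11 = 0, 616 mod 17 = 4, 616 mod 3 = 1.

x ≡ 616 (mod 2805).


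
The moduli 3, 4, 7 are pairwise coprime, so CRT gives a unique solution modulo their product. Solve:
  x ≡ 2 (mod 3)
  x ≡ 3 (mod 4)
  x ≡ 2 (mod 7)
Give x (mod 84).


Moduli 3, 4, 7 are pairwise coprime; by CRT there is a unique solution modulo M = 3 · 4 · 7 = 84.
Solve pairwise, accumulating the modulus:
  Start with x ≡ 2 (mod 3).
  Combine with x ≡ 3 (mod 4): since gcd(3, 4) = 1, we get a unique residue mod 12.
    Write x = 2 + 3·t and substitute into x ≡ 3 (mod 4): 3·t ≡ 3 − 2 = 1 (mod 4).
    The inverse of 3 mod 4 is 3 (since 3·3 = 9 = 2·4 + 1), so t ≡ 3·1 = 3 ≡ 3 (mod 4).
    Then x = 2 + 3·3 = 11, valid modulo lcm(3, 4) = 12: x ≡ 11 (mod 12).
  Combine with x ≡ 2 (mod 7): since gcd(12, 7) = 1, we get a unique residue mod 84.
    Write x = 11 + 12·t and substitute into x ≡ 2 (mod 7): 12·t ≡ 2 − 11 = -9 (mod 7).
    Reduce coefficients mod 7: 5·t ≡ 5 (mod 7).
    The inverse of 5 mod 7 is 3 (since 5·3 = 15 = 2·7 + 1), so t ≡ 3·5 = 15 ≡ 1 (mod 7).
    Then x = 11 + 12·1 = 23, valid modulo lcm(12, 7) = 84: x ≡ 23 (mod 84).
Verify: 23 mod 3 = 2 ✓, 23 mod 4 = 3 ✓, 23 mod 7 = 2 ✓.

x ≡ 23 (mod 84).


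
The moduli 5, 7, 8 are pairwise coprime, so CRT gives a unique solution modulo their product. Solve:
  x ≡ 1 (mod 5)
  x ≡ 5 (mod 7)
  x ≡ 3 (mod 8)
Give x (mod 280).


Moduli 5, 7, 8 are pairwise coprime; by CRT there is a unique solution modulo M = 5 · 7 · 8 = 280.
Solve pairwise, accumulating the modulus:
  Start with x ≡ 1 (mod 5).
  Combine with x ≡ 5 (mod 7): since gcd(5, 7) = 1, we get a unique residue mod 35.
    Write x = 1 + 5·t and substitute into x ≡ 5 (mod 7): 5·t ≡ 5 − 1 = 4 (mod 7).
    The inverse of 5 mod 7 is 3 (since 5·3 = 15 = 2·7 + 1), so t ≡ 3·4 = 12 ≡ 5 (mod 7).
    Then x = 1 + 5·5 = 26, valid modulo lcm(5, 7) = 35: x ≡ 26 (mod 35).
  Combine with x ≡ 3 (mod 8): since gcd(35, 8) = 1, we get a unique residue mod 280.
    Write x = 26 + 35·t and substitute into x ≡ 3 (mod 8): 35·t ≡ 3 − 26 = -23 (mod 8).
    Reduce coefficients mod 8: 3·t ≡ 1 (mod 8).
    The inverse of 3 mod 8 is 3 (since 3·3 = 9 = 1·8 + 1), so t ≡ 3·1 = 3 ≡ 3 (mod 8).
    Then x = 26 + 35·3 = 131, valid modulo lcm(35, 8) = 280: x ≡ 131 (mod 280).
Verify: 131 mod 5 = 1 ✓, 131 mod 7 = 5 ✓, 131 mod 8 = 3 ✓.

x ≡ 131 (mod 280).


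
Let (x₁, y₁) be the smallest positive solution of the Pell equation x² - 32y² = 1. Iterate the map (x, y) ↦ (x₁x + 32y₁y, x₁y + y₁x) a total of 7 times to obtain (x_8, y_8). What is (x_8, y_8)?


Step 1: Find the fundamental solution (x₁, y₁) of x² - 32y² = 1.
  Expand √32 as a continued fraction. a₀ = ⌊√32⌋ = 5; iterate m_{k+1} = d_k·a_k − m_k, d_{k+1} = (32 − m_{k+1}²)/d_k, a_{k+1} = ⌊(a₀ + m_{k+1})/d_{k+1}⌋ (starting m₀ = 0, d₀ = 1), with convergents p_k = a_k·p_{k-1} + p_{k-2}, q_k = a_k·q_{k-1} + q_{k-2} (p₋₁ = 1, q₋₁ = 0):
  k = 0: a₀ = 5; p₀/q₀ = 5/1; p₀² − 32·q₀² = 25 − 32 = -7.
  k = 1: m = 5, d = 7, a = ⌊(5 + 5)/7⌋ = 1; p/q = (1·5 + 1)/(1·1 + 0) = 6/1; p² − 32·q² = 36 − 32 = 4.
  k = 2: m = 2, d = 4, a = ⌊(5 + 2)/4⌋ = 1; p/q = (1·6 + 5)/(1·1 + 1) = 11/2; p² − 32·q² = 121 − 128 = -7.
  k = 3: m = 2, d = 7, a = ⌊(5 + 2)/7⌋ = 1; p/q = (1·11 + 6)/(1·2 + 1) = 17/3; p² − 32·q² = 289 − 288 = 1.
  The first convergent with p² − 32·q² = 1 gives the fundamental solution (x₁, y₁) = (17, 3).
Step 2: Apply the recurrence (x_{n+1}, y_{n+1}) = (x₁x_n + 32y₁y_n, x₁y_n + y₁x_n) repeatedly.
  From (x_1, y_1) = (17, 3): x_2 = 17·17 + 32·3·3 = 577; y_2 = 17·3 + 3·17 = 102.
  From (x_2, y_2) = (577, 102): x_3 = 17·577 + 32·3·102 = 19601; y_3 = 17·102 + 3·577 = 3465.
  From (x_3, y_3) = (19601, 3465): x_4 = 17·19601 + 32·3·3465 = 665857; y_4 = 17·3465 + 3·19601 = 117708.
  From (x_4, y_4) = (665857, 117708): x_5 = 17·665857 + 32·3·117708 = 22619537; y_5 = 17·117708 + 3·665857 = 3998607.
  From (x_5, y_5) = (22619537, 3998607): x_6 = 17·22619537 + 32·3·3998607 = 768398401; y_6 = 17·3998607 + 3·22619537 = 135834930.
  From (x_6, y_6) = (768398401, 135834930): x_7 = 17·768398401 + 32·3·135834930 = 26102926097; y_7 = 17·135834930 + 3·768398401 = 4614389013.
  From (x_7, y_7) = (26102926097, 4614389013): x_8 = 17·26102926097 + 32·3·4614389013 = 886731088897; y_8 = 17·4614389013 + 3·26102926097 = 156753391512.
Step 3: Verify x_8² - 32·y_8² = 786292024016459316676609 - 786292024016459316676608 = 1 (should be 1). ✓

(x_1, y_1) = (17, 3); (x_8, y_8) = (886731088897, 156753391512).


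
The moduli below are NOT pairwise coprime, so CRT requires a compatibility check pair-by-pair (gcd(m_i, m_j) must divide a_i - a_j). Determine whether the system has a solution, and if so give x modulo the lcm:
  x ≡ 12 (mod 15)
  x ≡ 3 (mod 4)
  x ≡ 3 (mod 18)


Moduli 15, 4, 18 are not pairwise coprime, so CRT works modulo lcm(m_i) when all pairwise compatibility conditions hold.
Pairwise compatibility: gcd(m_i, m_j) must divide a_i - a_j for every pair.
Merge one congruence at a time:
  Start: x ≡ 12 (mod 15).
  Combine with x ≡ 3 (mod 4): gcd(15, 4) = 1; 3 - 12 = -9, which IS divisible by 1, so compatible.
    Write x = 12 + 15·t and substitute into x ≡ 3 (mod 4): 15·t ≡ 3 − 12 = -9 (mod 4).
    Reduce coefficients mod 4: 3·t ≡ 3 (mod 4).
    The inverse of 3 mod 4 is 3 (since 3·3 = 9 = 2·4 + 1), so t ≡ 3·3 = 9 ≡ 1 (mod 4).
    Then x = 12 + 15·1 = 27, valid modulo lcm(15, 4) = 60: x ≡ 27 (mod 60).
  Combine with x ≡ 3 (mod 18): gcd(60, 18) = 6; 3 - 27 = -24, which IS divisible by 6, so compatible.
    Write x = 27 + 60·t and substitute into x ≡ 3 (mod 18): 60·t ≡ 3 − 27 = -24 (mod 18).
    Divide the congruence (and modulus) by g = 6: 10·t ≡ -4 (mod 3).
    Reduce coefficients mod 3: 1·t ≡ 2 (mod 3).
    So t ≡ 2 (mod 3).
    Then x = 27 + 60·2 = 147, valid modulo lcm(60, 18) = 180: x ≡ 147 (mod 180).
Verify: 147 mod 15 = 12, 147 mod 4 = 3, 147 mod 18 = 3.

x ≡ 147 (mod 180).


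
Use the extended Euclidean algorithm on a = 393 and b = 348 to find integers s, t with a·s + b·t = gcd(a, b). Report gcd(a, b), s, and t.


Euclidean algorithm on (393, 348) — divide until remainder is 0:
  393 = 1 · 348 + 45
  348 = 7 · 45 + 33
  45 = 1 · 33 + 12
  33 = 2 · 12 + 9
  12 = 1 · 9 + 3
  9 = 3 · 3 + 0
gcd(393, 348) = 3.
Track Bezout coefficients alongside the remainders: start with r₀ = 393 = a·1 + b·0 (s = 1, t = 0) and r₁ = 348 = a·0 + b·1 (s = 0, t = 1); each new remainder r_{k+1} = r_{k-1} − q_k·r_k inherits s_{k+1} = s_{k-1} − q_k·s_k, t_{k+1} = t_{k-1} − q_k·t_k, so r_k = a·s_k + b·t_k at every step:
  q = 1: r = 45, s = 1 − 1·0 = 1, t = 0 − 1·1 = -1  (check: 393·1 + 348·(-1) = 45)
  q = 7: r = 33, s = 0 − 7·1 = -7, t = 1 − 7·(-1) = 8  (check: 393·(-7) + 348·8 = 33)
  q = 1: r = 12, s = 1 − 1·(-7) = 8, t = -1 − 1·8 = -9  (check: 393·8 + 348·(-9) = 12)
  q = 2: r = 9, s = -7 − 2·8 = -23, t = 8 − 2·(-9) = 26  (check: 393·(-23) + 348·26 = 9)
  q = 1: r = 3, s = 8 − 1·(-23) = 31, t = -9 − 1·26 = -35  (check: 393·31 + 348·(-35) = 3)
The row with r = 3 (the gcd) gives the Bezout coefficients s = 31, t = -35.
Result: 393 · (31) + 348 · (-35) = 3.

gcd(393, 348) = 3; s = 31, t = -35 (check: 393·31 + 348·(-35) = 3).


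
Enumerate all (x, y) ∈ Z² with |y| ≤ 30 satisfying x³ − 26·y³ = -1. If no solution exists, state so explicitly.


The equation is x³ - 26y³ = -1. For fixed y, x³ = 26·y³ − 1, so a solution requires the RHS to be a perfect cube.
Strategy: iterate y from -30 to 30, compute RHS = 26·y³ − 1, and check whether it is a (positive or negative) perfect cube.
Check small values of y:
  y = 0: RHS = -1 = (-1)³ ⇒ x = -1 works.
  y = 1: RHS = 25 is not a perfect cube.
  y = -1: RHS = -27 = (-3)³ ⇒ x = -3 works.
  y = 2: RHS = 207 is not a perfect cube.
  y = -2: RHS = -209 is not a perfect cube.
  y = 3: RHS = 701 is not a perfect cube.
  y = -3: RHS = -703 is not a perfect cube.
Continuing the search up to |y| = 30 finds no further solutions beyond those listed.
Collected solutions: (-1, 0), (-3, -1).

Solutions (with |y| ≤ 30): (-1, 0), (-3, -1).


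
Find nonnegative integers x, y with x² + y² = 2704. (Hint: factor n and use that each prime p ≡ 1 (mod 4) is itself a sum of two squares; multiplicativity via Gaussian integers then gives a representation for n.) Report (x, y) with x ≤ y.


Step 1: Factor n = 2704 = 2^4 · 13^2.
Step 2: Check the mod-4 condition on each prime factor: 2 = 2 (special); 13 ≡ 1 (mod 4), exponent 2.
All primes ≡ 3 (mod 4) appear to even exponent (or don't appear), so by the two-squares theorem n IS expressible as a sum of two squares.
Step 3: Build a representation. Group n = k² · m with k = 4 and m = 13 · 13 = 169 (a product of primes ≡ 1 (mod 4)); a representation of m scales to one of n via (k·x)² + (k·y)² = k²(x² + y²). Each prime p ≡ 1 (mod 4) is itself a sum of two squares; find a² by testing p − a² for a perfect square:
  13: 13 − 1² = 12, 13 − 2² = 9 = 3² ⇒ 13 = 2² + 3².
  Combine using the Brahmagupta–Fibonacci identity (a² + b²)(c² + d²) = (ac − bd)² + (ad + bc)² = (ac + bd)² + (ad − bc)²:
  13 · 13 = 169: from (2² + 3²)(2² + 3²), take (2·2 − 3·3, 2·3 + 3·2) = (4 − 9, 6 + 6) = (-5, 12); dropping signs (only squares matter) gives (5, 12); check 5² + 12² = 25 + 144 = 169 ✓.
  Scale by k = 4: (4·5, 4·12) = (20, 48).
Step 4: Order so x ≤ y and verify: 20² + 48² = 400 + 2304 = 2704 = n. ✓

n = 2704 = 20² + 48² (one valid representation with x ≤ y).


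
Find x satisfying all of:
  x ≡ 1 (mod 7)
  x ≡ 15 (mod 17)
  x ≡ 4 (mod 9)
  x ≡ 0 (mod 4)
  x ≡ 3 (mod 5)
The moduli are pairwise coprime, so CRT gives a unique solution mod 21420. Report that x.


Product of moduli M = 7 · 17 · 9 · 4 · 5 = 21420.
Merge one congruence at a time:
  Start: x ≡ 1 (mod 7).
  Combine with x ≡ 15 (mod 17); new modulus lcm = 119.
    Write x = 1 + 7·t and substitute into x ≡ 15 (mod 17): 7·t ≡ 15 − 1 = 14 (mod 17).
    The inverse of 7 mod 17 is 5 (since 7·5 = 35 = 2·17 + 1), so t ≡ 5·14 = 70 ≡ 2 (mod 17).
    Then x = 1 + 7·2 = 15, valid modulo lcm(7, 17) = 119: x ≡ 15 (mod 119).
  Combine with x ≡ 4 (mod 9); new modulus lcm = 1071.
    Write x = 15 + 119·t and substitute into x ≡ 4 (mod 9): 119·t ≡ 4 − 15 = -11 (mod 9).
    Reduce coefficients mod 9: 2·t ≡ 7 (mod 9).
    The inverse of 2 mod 9 is 5 (since 2·5 = 10 = 1·9 + 1), so t ≡ 5·7 = 35 ≡ 8 (mod 9).
    Then x = 15 + 119·8 = 967, valid modulo lcm(119, 9) = 1071: x ≡ 967 (mod 1071).
  Combine with x ≡ 0 (mod 4); new modulus lcm = 4284.
    Write x = 967 + 1071·t and substitute into x ≡ 0 (mod 4): 1071·t ≡ 0 − 967 = -967 (mod 4).
    Reduce coefficients mod 4: 3·t ≡ 1 (mod 4).
    The inverse of 3 mod 4 is 3 (since 3·3 = 9 = 2·4 + 1), so t ≡ 3·1 = 3 ≡ 3 (mod 4).
    Then x = 967 + 1071·3 = 4180, valid modulo lcm(1071, 4) = 4284: x ≡ 4180 (mod 4284).
  Combine with x ≡ 3 (mod 5); new modulus lcm = 21420.
    Write x = 4180 + 4284·t and substitute into x ≡ 3 (mod 5): 4284·t ≡ 3 − 4180 = -4177 (mod 5).
    Reduce coefficients mod 5: 4·t ≡ 3 (mod 5).
    The inverse of 4 mod 5 is 4 (since 4·4 = 16 = 3·5 + 1), so t ≡ 4·3 = 12 ≡ 2 (mod 5).
    Then x = 4180 + 4284·2 = 12748, valid modulo lcm(4284, 5) = 21420: x ≡ 12748 (mod 21420).
Verify against each original: 12748 mod 7 = 1, 12748 mod 17 = 15, 12748 mod 9 = 4, 12748 mod 4 = 0, 12748 mod 5 = 3.

x ≡ 12748 (mod 21420).


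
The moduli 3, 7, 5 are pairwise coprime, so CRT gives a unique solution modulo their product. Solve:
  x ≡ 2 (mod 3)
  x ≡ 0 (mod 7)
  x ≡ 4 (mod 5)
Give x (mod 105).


Moduli 3, 7, 5 are pairwise coprime; by CRT there is a unique solution modulo M = 3 · 7 · 5 = 105.
Solve pairwise, accumulating the modulus:
  Start with x ≡ 2 (mod 3).
  Combine with x ≡ 0 (mod 7): since gcd(3, 7) = 1, we get a unique residue mod 21.
    Write x = 2 + 3·t and substitute into x ≡ 0 (mod 7): 3·t ≡ 0 − 2 = -2 (mod 7).
    Reduce coefficients mod 7: 3·t ≡ 5 (mod 7).
    The inverse of 3 mod 7 is 5 (since 3·5 = 15 = 2·7 + 1), so t ≡ 5·5 = 25 ≡ 4 (mod 7).
    Then x = 2 + 3·4 = 14, valid modulo lcm(3, 7) = 21: x ≡ 14 (mod 21).
  Combine with x ≡ 4 (mod 5): since gcd(21, 5) = 1, we get a unique residue mod 105.
    Write x = 14 + 21·t and substitute into x ≡ 4 (mod 5): 21·t ≡ 4 − 14 = -10 (mod 5).
    Reduce coefficients mod 5: 1·t ≡ 0 (mod 5).
    So t ≡ 0 (mod 5).
    Then x = 14 + 21·0 = 14, valid modulo lcm(21, 5) = 105: x ≡ 14 (mod 105).
Verify: 14 mod 3 = 2 ✓, 14 mod 7 = 0 ✓, 14 mod 5 = 4 ✓.

x ≡ 14 (mod 105).


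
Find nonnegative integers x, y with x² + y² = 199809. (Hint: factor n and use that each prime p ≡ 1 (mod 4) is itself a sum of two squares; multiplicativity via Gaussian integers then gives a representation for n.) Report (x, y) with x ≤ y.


Step 1: Factor n = 199809 = 3^2 · 149^2.
Step 2: Check the mod-4 condition on each prime factor: 3 ≡ 3 (mod 4), exponent 2 (must be even); 149 ≡ 1 (mod 4), exponent 2.
All primes ≡ 3 (mod 4) appear to even exponent (or don't appear), so by the two-squares theorem n IS expressible as a sum of two squares.
Step 3: Build a representation. Group n = k² · m with k = 3 and m = 149 · 149 = 22201 (a product of primes ≡ 1 (mod 4)); a representation of m scales to one of n via (k·x)² + (k·y)² = k²(x² + y²). Each prime p ≡ 1 (mod 4) is itself a sum of two squares; find a² by testing p − a² for a perfect square:
  149: 149 − 1² = 148, 149 − 2² = 145, 149 − 3² = 140, 149 − 4² = 133, 149 − 5² = 124, 149 − 6² = 113, 149 − 7² = 100 = 10² ⇒ 149 = 7² + 10².
  Combine using the Brahmagupta–Fibonacci identity (a² + b²)(c² + d²) = (ac − bd)² + (ad + bc)² = (ac + bd)² + (ad − bc)²:
  149 · 149 = 22201: from (7² + 10²)(7² + 10²), take (7·7 − 10·10, 7·10 + 10·7) = (49 − 100, 70 + 70) = (-51, 140); dropping signs (only squares matter) gives (51, 140); check 51² + 140² = 2601 + 19600 = 22201 ✓.
  Scale by k = 3: (3·51, 3·140) = (153, 420).
Step 4: Order so x ≤ y and verify: 153² + 420² = 23409 + 176400 = 199809 = n. ✓

n = 199809 = 153² + 420² (one valid representation with x ≤ y).


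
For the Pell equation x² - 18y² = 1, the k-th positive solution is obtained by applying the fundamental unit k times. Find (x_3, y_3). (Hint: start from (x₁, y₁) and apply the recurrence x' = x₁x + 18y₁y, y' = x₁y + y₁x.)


Step 1: Find the fundamental solution (x₁, y₁) of x² - 18y² = 1.
  Expand √18 as a continued fraction. a₀ = ⌊√18⌋ = 4; iterate m_{k+1} = d_k·a_k − m_k, d_{k+1} = (18 − m_{k+1}²)/d_k, a_{k+1} = ⌊(a₀ + m_{k+1})/d_{k+1}⌋ (starting m₀ = 0, d₀ = 1), with convergents p_k = a_k·p_{k-1} + p_{k-2}, q_k = a_k·q_{k-1} + q_{k-2} (p₋₁ = 1, q₋₁ = 0):
  k = 0: a₀ = 4; p₀/q₀ = 4/1; p₀² − 18·q₀² = 16 − 18 = -2.
  k = 1: m = 4, d = 2, a = ⌊(4 + 4)/2⌋ = 4; p/q = (4·4 + 1)/(4·1 + 0) = 17/4; p² − 18·q² = 289 − 288 = 1.
  The first convergent with p² − 18·q² = 1 gives the fundamental solution (x₁, y₁) = (17, 4).
Step 2: Apply the recurrence (x_{n+1}, y_{n+1}) = (x₁x_n + 18y₁y_n, x₁y_n + y₁x_n) repeatedly.
  From (x_1, y_1) = (17, 4): x_2 = 17·17 + 18·4·4 = 577; y_2 = 17·4 + 4·17 = 136.
  From (x_2, y_2) = (577, 136): x_3 = 17·577 + 18·4·136 = 19601; y_3 = 17·136 + 4·577 = 4620.
Step 3: Verify x_3² - 18·y_3² = 384199201 - 384199200 = 1 (should be 1). ✓

(x_1, y_1) = (17, 4); (x_3, y_3) = (19601, 4620).


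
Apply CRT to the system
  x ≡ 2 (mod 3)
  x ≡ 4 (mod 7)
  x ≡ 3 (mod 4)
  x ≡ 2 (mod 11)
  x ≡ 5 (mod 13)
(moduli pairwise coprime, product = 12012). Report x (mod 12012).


Product of moduli M = 3 · 7 · 4 · 11 · 13 = 12012.
Merge one congruence at a time:
  Start: x ≡ 2 (mod 3).
  Combine with x ≡ 4 (mod 7); new modulus lcm = 21.
    Write x = 2 + 3·t and substitute into x ≡ 4 (mod 7): 3·t ≡ 4 − 2 = 2 (mod 7).
    The inverse of 3 mod 7 is 5 (since 3·5 = 15 = 2·7 + 1), so t ≡ 5·2 = 10 ≡ 3 (mod 7).
    Then x = 2 + 3·3 = 11, valid modulo lcm(3, 7) = 21: x ≡ 11 (mod 21).
  Combine with x ≡ 3 (mod 4); new modulus lcm = 84.
    Write x = 11 + 21·t and substitute into x ≡ 3 (mod 4): 21·t ≡ 3 − 11 = -8 (mod 4).
    Reduce coefficients mod 4: 1·t ≡ 0 (mod 4).
    So t ≡ 0 (mod 4).
    Then x = 11 + 21·0 = 11, valid modulo lcm(21, 4) = 84: x ≡ 11 (mod 84).
  Combine with x ≡ 2 (mod 11); new modulus lcm = 924.
    Write x = 11 + 84·t and substitute into x ≡ 2 (mod 11): 84·t ≡ 2 − 11 = -9 (mod 11).
    Reduce coefficients mod 11: 7·t ≡ 2 (mod 11).
    The inverse of 7 mod 11 is 8 (since 7·8 = 56 = 5·11 + 1), so t ≡ 8·2 = 16 ≡ 5 (mod 11).
    Then x = 11 + 84·5 = 431, valid modulo lcm(84, 11) = 924: x ≡ 431 (mod 924).
  Combine with x ≡ 5 (mod 13); new modulus lcm = 12012.
    Write x = 431 + 924·t and substitute into x ≡ 5 (mod 13): 924·t ≡ 5 − 431 = -426 (mod 13).
    Reduce coefficients mod 13: 1·t ≡ 3 (mod 13).
    So t ≡ 3 (mod 13).
    Then x = 431 + 924·3 = 3203, valid modulo lcm(924, 13) = 12012: x ≡ 3203 (mod 12012).
Verify against each original: 3203 mod 3 = 2, 3203 mod 7 = 4, 3203 mod 4 = 3, 3203 mod 11 = 2, 3203 mod 13 = 5.

x ≡ 3203 (mod 12012).


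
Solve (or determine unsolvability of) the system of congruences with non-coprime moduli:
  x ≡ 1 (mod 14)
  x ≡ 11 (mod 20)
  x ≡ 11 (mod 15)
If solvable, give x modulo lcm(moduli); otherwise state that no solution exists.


Moduli 14, 20, 15 are not pairwise coprime, so CRT works modulo lcm(m_i) when all pairwise compatibility conditions hold.
Pairwise compatibility: gcd(m_i, m_j) must divide a_i - a_j for every pair.
Merge one congruence at a time:
  Start: x ≡ 1 (mod 14).
  Combine with x ≡ 11 (mod 20): gcd(14, 20) = 2; 11 - 1 = 10, which IS divisible by 2, so compatible.
    Write x = 1 + 14·t and substitute into x ≡ 11 (mod 20): 14·t ≡ 11 − 1 = 10 (mod 20).
    Divide the congruence (and modulus) by g = 2: 7·t ≡ 5 (mod 10).
    The inverse of 7 mod 10 is 3 (since 7·3 = 21 = 2·10 + 1), so t ≡ 3·5 = 15 ≡ 5 (mod 10).
    Then x = 1 + 14·5 = 71, valid modulo lcm(14, 20) = 140: x ≡ 71 (mod 140).
  Combine with x ≡ 11 (mod 15): gcd(140, 15) = 5; 11 - 71 = -60, which IS divisible by 5, so compatible.
    Write x = 71 + 140·t and substitute into x ≡ 11 (mod 15): 140·t ≡ 11 − 71 = -60 (mod 15).
    Divide the congruence (and modulus) by g = 5: 28·t ≡ -12 (mod 3).
    Reduce coefficients mod 3: 1·t ≡ 0 (mod 3).
    So t ≡ 0 (mod 3).
    Then x = 71 + 140·0 = 71, valid modulo lcm(140, 15) = 420: x ≡ 71 (mod 420).
Verify: 71 mod 14 = 1, 71 mod 20 = 11, 71 mod 15 = 11.

x ≡ 71 (mod 420).


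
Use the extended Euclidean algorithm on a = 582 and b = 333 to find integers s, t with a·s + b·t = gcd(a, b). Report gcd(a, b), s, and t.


Euclidean algorithm on (582, 333) — divide until remainder is 0:
  582 = 1 · 333 + 249
  333 = 1 · 249 + 84
  249 = 2 · 84 + 81
  84 = 1 · 81 + 3
  81 = 27 · 3 + 0
gcd(582, 333) = 3.
Track Bezout coefficients alongside the remainders: start with r₀ = 582 = a·1 + b·0 (s = 1, t = 0) and r₁ = 333 = a·0 + b·1 (s = 0, t = 1); each new remainder r_{k+1} = r_{k-1} − q_k·r_k inherits s_{k+1} = s_{k-1} − q_k·s_k, t_{k+1} = t_{k-1} − q_k·t_k, so r_k = a·s_k + b·t_k at every step:
  q = 1: r = 249, s = 1 − 1·0 = 1, t = 0 − 1·1 = -1  (check: 582·1 + 333·(-1) = 249)
  q = 1: r = 84, s = 0 − 1·1 = -1, t = 1 − 1·(-1) = 2  (check: 582·(-1) + 333·2 = 84)
  q = 2: r = 81, s = 1 − 2·(-1) = 3, t = -1 − 2·2 = -5  (check: 582·3 + 333·(-5) = 81)
  q = 1: r = 3, s = -1 − 1·3 = -4, t = 2 − 1·(-5) = 7  (check: 582·(-4) + 333·7 = 3)
The row with r = 3 (the gcd) gives the Bezout coefficients s = -4, t = 7.
Result: 582 · (-4) + 333 · (7) = 3.

gcd(582, 333) = 3; s = -4, t = 7 (check: 582·(-4) + 333·7 = 3).


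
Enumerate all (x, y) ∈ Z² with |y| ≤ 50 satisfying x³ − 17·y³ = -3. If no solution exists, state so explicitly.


The equation is x³ - 17y³ = -3. For fixed y, x³ = 17·y³ − 3, so a solution requires the RHS to be a perfect cube.
Strategy: iterate y from -50 to 50, compute RHS = 17·y³ − 3, and check whether it is a (positive or negative) perfect cube.
Check small values of y:
  y = 0: RHS = -3 is not a perfect cube.
  y = 1: RHS = 14 is not a perfect cube.
  y = -1: RHS = -20 is not a perfect cube.
  y = 2: RHS = 133 is not a perfect cube.
  y = -2: RHS = -139 is not a perfect cube.
  y = 3: RHS = 456 is not a perfect cube.
  y = -3: RHS = -462 is not a perfect cube.
Continuing the search up to |y| = 50 finds no solutions either.
No (x, y) in the scanned range satisfies the equation.

No integer solutions with |y| ≤ 50.
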